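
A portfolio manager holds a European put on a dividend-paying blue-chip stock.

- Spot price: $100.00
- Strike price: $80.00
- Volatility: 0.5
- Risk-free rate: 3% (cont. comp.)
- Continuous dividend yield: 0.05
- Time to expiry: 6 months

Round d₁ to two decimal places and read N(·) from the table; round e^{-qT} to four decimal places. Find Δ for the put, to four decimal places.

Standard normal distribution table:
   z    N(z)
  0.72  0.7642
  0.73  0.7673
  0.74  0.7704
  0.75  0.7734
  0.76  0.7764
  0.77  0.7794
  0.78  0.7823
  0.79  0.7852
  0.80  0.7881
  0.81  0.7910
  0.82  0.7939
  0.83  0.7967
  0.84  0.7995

-0.2123

σ√T = 0.5·√0.5 = 0.3536
d₁ = [ln(100/80) + (0.03 − 0.05 + ½·0.5²)·0.5] / (σ√T) = (0.2231 + 0.0525) / 0.3536 = 0.7796 → 0.78
N(d₁) = N(0.78) = 0.7823
Δ_put = exp(−qT)·(N(d₁) − 1) = 0.9753·(0.7823 − 1) = -0.2123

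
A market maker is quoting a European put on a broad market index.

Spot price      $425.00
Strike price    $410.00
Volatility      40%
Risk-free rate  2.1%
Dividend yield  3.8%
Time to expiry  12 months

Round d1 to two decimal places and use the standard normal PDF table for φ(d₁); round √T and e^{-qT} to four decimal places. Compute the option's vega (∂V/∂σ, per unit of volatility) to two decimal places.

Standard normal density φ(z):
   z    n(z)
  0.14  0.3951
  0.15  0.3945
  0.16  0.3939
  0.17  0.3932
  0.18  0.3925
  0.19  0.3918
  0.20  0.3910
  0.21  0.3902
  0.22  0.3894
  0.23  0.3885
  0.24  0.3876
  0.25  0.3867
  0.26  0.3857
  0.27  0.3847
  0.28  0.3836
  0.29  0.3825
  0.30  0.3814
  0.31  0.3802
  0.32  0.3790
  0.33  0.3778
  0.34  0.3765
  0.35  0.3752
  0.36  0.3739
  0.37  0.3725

σ√T = 0.4·√1 = 0.4000
d₁ = [ln(425/410) + (0.021 − 0.038 + ½·0.4²)·1] / (σ√T) = (0.0359 + 0.0630) / 0.4000 = 0.2473 ≈ 0.25
√T = √1 = 1.0000
φ(d₁) = φ(0.25) = 0.3867
exp(−qT) = exp(−0.038·1) = 0.9627
vega = S·exp(−qT)·φ(d₁)·√T = 425·0.9627·0.3867·1.0000 = 158.2173
(The call has the same vega.)

158.22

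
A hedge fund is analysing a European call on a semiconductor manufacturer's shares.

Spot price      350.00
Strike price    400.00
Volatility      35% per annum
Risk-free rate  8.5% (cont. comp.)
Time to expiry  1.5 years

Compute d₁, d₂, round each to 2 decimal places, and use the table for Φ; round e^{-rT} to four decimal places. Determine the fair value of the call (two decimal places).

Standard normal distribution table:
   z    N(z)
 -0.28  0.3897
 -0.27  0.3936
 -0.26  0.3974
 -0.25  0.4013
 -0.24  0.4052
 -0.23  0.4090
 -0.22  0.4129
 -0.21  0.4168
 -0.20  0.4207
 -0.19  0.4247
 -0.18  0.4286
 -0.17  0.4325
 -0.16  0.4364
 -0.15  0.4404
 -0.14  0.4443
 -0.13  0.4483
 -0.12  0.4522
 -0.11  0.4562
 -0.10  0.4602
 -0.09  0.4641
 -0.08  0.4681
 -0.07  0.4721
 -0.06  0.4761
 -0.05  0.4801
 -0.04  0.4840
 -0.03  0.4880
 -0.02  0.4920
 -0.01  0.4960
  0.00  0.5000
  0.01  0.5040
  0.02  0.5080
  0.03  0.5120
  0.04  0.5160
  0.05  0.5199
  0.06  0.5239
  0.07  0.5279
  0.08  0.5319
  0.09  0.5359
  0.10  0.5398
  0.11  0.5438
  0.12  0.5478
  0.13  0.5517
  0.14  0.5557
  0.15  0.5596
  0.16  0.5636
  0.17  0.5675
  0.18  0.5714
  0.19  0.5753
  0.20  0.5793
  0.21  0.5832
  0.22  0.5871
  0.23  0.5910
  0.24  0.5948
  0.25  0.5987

58.74

σ√T = 0.35·√1.5 = 0.4287
d₁ = [ln(350/400) + (0.085 + ½·0.35²)·1.5] / (σ√T) = (-0.1335 + 0.2194) / 0.4287 = 0.2003 which rounds to 0.20
d₂ = 0.2003 − 0.4287 = -0.2284 which rounds to -0.23
exp(−rT) = exp(−0.085·1.5) = 0.8803
C = 350·N(0.20) − 400·0.8803·N(-0.23) = 350·0.5793 − 400·0.8803·0.4090 = 202.7550 − 144.0171 = 58.7379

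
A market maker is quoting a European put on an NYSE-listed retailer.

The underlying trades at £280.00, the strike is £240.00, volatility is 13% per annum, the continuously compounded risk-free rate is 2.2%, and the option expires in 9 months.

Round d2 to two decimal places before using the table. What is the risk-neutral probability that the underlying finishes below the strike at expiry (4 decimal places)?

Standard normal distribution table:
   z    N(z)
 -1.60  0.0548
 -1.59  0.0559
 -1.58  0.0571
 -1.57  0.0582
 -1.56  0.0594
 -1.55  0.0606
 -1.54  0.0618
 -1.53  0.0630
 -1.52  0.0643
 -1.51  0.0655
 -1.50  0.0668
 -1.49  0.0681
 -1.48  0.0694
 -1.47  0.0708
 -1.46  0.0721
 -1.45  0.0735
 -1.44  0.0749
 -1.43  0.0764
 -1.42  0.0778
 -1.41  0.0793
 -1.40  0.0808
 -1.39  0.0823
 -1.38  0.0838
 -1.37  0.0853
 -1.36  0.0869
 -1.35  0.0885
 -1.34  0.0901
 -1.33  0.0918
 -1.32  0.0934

σ√T = 0.13·√0.75 = 0.1126
d₁ = [ln(280/240) + (0.022 + 0.13²/2)·0.75] / 0.1126 = [0.1542 + 0.0228] / 0.1126 = 1.5721 → 1.57
d₂ = d₁ − σ√T = 1.5721 − 0.1126 = 1.4595 → 1.46
Risk-neutral Pr[S_T < K] = N(−d₂) = N(-1.46) = 0.0721

0.0721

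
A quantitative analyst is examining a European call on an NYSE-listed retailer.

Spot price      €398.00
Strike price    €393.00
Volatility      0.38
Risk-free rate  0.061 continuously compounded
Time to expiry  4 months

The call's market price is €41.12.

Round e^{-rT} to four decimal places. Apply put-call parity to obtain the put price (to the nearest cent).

€28.22

exp(−rT) = exp(−0.061·0.3333) = 0.9799
Put-call parity: C − P = S − K·e^(−rT) = 398 − 393·0.9799 = 398 − 385.1007 = 12.8993
P = C − (C − P) = 41.12 − (12.8993) = 28.2207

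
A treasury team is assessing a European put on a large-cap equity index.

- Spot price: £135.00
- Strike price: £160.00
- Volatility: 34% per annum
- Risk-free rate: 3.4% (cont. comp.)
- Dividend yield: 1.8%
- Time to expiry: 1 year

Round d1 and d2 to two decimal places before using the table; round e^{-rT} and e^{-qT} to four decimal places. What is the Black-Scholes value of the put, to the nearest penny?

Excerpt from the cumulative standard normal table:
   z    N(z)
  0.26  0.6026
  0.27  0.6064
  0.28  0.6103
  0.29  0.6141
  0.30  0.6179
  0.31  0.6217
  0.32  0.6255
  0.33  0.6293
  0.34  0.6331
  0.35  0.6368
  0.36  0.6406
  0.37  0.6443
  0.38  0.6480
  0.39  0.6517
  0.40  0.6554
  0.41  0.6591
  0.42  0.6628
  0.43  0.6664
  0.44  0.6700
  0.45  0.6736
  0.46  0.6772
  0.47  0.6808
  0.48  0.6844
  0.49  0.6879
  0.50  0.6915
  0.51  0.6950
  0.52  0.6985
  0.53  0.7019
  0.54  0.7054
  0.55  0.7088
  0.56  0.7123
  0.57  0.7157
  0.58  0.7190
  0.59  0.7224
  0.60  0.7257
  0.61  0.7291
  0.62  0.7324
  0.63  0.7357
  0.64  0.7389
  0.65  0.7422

σ√T = 0.34 × 1.0000 = 0.3400
d₁ = [ln(135/160) + (0.034 − 0.018 + 0.34²/2)·1] / 0.3400 = [-0.1699 + 0.0738] / 0.3400 = -0.2826 ⇒ -0.28
d₂ = d₁ − σ√T = -0.2826 − 0.3400 = -0.6226 ⇒ -0.62
e^(−qT) = e^(−0.018·1) = 0.9822;  e^(−rT) = e^(−0.034·1) = 0.9666
P = 160·0.9666·N(0.62) − 135·0.9822·N(0.28) = 160·0.9666·0.7324 − 135·0.9822·0.6103 = 113.2701 − 80.9239 = 32.3461

£32.35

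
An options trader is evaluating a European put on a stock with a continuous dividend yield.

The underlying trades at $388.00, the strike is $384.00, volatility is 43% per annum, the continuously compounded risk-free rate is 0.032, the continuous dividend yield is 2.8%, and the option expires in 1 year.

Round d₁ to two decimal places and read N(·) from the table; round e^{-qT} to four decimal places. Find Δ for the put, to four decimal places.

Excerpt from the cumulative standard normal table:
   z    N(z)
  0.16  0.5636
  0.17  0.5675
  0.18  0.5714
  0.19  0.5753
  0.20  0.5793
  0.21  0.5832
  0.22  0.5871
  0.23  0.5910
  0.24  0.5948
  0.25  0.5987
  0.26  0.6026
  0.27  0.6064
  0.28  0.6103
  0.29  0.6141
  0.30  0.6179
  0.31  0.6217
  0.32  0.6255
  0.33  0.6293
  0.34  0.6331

σ√T = 0.43·√1 = 0.4300
ln(S/K) + (r − q + σ²/2)T = ln(388/384) + (0.032 − 0.028 + 0.43²/2)·1 = 0.0104 + 0.0964 = 0.1068
d₁ = 0.1068 / 0.4300 = 0.2484 → 0.25
N(d₁) = N(0.25) = 0.5987
Δ_put = exp(−qT)·(N(d₁) − 1) = 0.9724·(0.5987 − 1) = -0.3902

-0.3902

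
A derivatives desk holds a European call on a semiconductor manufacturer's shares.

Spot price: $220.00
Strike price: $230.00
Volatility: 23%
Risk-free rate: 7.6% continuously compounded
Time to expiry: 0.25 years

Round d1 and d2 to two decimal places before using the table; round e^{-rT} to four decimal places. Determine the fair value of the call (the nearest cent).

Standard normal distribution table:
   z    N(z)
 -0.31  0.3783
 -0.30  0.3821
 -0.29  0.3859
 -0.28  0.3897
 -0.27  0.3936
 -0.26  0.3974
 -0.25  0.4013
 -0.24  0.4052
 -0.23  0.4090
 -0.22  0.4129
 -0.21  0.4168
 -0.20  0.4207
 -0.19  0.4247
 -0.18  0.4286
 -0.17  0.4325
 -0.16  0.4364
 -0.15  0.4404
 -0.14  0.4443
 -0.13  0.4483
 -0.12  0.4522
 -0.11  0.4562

$8.06

σ√T = 0.23·√0.25 = 0.1150
d₁ = [ln(220/230) + (0.076 + 0.23²/2)·0.25] / 0.1150 = [-0.0445 + 0.0256] / 0.1150 = -0.1638 which rounds to -0.16
d₂ = d₁ − σ√T = -0.1638 − 0.1150 = -0.2788 which rounds to -0.28
exp(−rT) = exp(−0.076·0.25) = 0.9812
N(d₁) = N(-0.16) = 0.4364;  N(d₂) = N(-0.28) = 0.3897
C = 220·0.4364 − 230·0.9812·0.3897 = 96.0080 − 87.9459 = 8.0621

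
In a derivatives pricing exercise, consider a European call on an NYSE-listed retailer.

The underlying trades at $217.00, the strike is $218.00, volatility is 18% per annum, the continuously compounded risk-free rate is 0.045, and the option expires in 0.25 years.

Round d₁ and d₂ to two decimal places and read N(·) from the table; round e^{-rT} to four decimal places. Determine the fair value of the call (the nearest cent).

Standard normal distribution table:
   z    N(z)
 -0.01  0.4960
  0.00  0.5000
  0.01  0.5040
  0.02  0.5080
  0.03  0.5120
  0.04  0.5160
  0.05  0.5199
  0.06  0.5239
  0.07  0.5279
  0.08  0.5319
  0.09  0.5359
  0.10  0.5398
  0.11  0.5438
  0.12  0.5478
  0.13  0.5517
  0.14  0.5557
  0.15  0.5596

σ√T = 0.18·√0.25 = 0.0900
d₁ = [ln(217/218) + (0.045 + 0.18²/2)·0.25] / 0.0900 = [-0.0046 + 0.0153] / 0.0900 = 0.1189 which rounds to 0.12
d₂ = d₁ − σ√T = 0.1189 − 0.0900 = 0.0289 which rounds to 0.03
exp(−rT) = exp(−0.045·0.25) = 0.9888
N(d₁) = N(0.12) = 0.5478;  N(d₂) = N(0.03) = 0.5120
C = 217·0.5478 − 218·0.9888·0.5120 = 118.8726 − 110.3659 = 8.5067

$8.51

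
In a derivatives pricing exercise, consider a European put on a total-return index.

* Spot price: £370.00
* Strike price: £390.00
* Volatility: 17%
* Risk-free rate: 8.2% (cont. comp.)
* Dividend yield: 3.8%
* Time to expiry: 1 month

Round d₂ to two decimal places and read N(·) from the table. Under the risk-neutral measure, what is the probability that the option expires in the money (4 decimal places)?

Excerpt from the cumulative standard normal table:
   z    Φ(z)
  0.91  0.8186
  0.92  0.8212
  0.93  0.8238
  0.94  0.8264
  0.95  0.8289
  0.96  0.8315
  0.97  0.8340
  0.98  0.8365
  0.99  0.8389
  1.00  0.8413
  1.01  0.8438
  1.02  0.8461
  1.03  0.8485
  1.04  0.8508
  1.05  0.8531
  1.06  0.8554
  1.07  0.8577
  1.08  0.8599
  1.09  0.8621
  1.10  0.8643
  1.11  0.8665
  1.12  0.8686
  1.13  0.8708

0.8461

σ√T = 0.17 × 0.2887 = 0.0491
ln(S/K) + (r − q + σ²/2)T = ln(370/390) + (0.082 − 0.038 + 0.17²/2)·0.08333 = -0.0526 + 0.0049 = -0.0478
d₁ = -0.0478 / 0.0491 = -0.9735 ⇒ -0.97
d₂ = d₁ − σ√T = -0.9735 − 0.0491 = -1.0225 ⇒ -1.02
Pr(exercise) under Q = N(−d₂) = N(1.02) = 0.8461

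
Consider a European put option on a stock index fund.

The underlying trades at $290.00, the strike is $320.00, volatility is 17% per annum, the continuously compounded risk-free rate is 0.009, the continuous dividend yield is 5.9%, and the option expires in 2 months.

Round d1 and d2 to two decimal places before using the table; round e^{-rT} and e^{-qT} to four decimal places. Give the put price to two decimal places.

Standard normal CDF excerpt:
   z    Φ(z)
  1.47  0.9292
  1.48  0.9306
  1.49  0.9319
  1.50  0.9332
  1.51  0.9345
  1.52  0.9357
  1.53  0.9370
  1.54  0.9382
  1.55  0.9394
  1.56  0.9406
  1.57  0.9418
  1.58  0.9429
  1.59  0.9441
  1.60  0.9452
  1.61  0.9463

σ√T = 0.17 × 0.4082 = 0.0694
d₁ = [ln(290/320) + (0.009 − 0.059 + 0.17²/2)·0.1667] / 0.0694 = [-0.0984 − 0.0059] / 0.0694 = -1.5038 → -1.50
d₂ = d₁ − σ√T = -1.5038 − 0.0694 = -1.5732 → -1.57
exp(−qT) = exp(−0.059·0.1667) = 0.9902;  exp(−rT) = exp(−0.009·0.1667) = 0.9985
P = 320·0.9985·N(1.57) − 290·0.9902·N(1.50) = 320·0.9985·0.9418 − 290·0.9902·0.9332 = 300.9239 − 267.9758 = 32.9481

$32.95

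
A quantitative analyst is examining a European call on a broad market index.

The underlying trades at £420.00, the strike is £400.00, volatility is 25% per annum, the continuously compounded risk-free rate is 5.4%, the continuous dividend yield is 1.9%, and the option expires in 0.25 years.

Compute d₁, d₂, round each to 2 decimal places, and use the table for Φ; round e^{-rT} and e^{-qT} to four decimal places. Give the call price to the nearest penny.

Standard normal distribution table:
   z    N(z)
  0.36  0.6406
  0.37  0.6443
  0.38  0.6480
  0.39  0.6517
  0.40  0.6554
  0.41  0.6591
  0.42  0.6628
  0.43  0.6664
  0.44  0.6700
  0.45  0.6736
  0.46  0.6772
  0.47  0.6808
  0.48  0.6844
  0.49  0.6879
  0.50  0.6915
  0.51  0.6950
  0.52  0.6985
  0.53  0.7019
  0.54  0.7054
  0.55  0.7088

σ√T = 0.25·√0.25 = 0.1250
d₁ = [ln(420/400) + (0.054 − 0.019 + 0.25²/2)·0.25] / 0.1250 = [0.0488 + 0.0166] / 0.1250 = 0.5228 → 0.52
d₂ = d₁ − σ√T = 0.5228 − 0.1250 = 0.3978 → 0.40
e^(−qT) = e^(−0.019·0.25) = 0.9953;  e^(−rT) = e^(−0.054·0.25) = 0.9866
C = 420·0.9953·N(0.52) − 400·0.9866·N(0.40) = 420·0.9953·0.6985 − 400·0.9866·0.6554 = 291.9912 − 258.6471 = 33.3441

£33.34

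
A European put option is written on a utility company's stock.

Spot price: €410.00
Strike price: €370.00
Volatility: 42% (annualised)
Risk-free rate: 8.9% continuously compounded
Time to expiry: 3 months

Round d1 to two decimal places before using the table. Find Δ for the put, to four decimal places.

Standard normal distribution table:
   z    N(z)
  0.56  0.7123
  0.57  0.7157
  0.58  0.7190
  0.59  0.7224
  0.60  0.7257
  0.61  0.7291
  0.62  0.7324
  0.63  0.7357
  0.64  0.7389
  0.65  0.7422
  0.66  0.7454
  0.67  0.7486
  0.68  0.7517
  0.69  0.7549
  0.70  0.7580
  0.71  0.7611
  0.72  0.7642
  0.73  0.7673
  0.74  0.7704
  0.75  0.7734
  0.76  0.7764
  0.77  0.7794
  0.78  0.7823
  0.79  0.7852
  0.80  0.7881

-0.2420

σ√T = 0.42·√0.25 = 0.2100
d₁ = [ln(410/370) + (0.089 + 0.42²/2)·0.25] / 0.2100 = [0.1027 + 0.0443] / 0.2100 = 0.6998 ⇒ 0.70
N(d₁) = N(0.70) = 0.7580
Δ_put = N(d₁) − 1 = 0.7580 − 1 = -0.2420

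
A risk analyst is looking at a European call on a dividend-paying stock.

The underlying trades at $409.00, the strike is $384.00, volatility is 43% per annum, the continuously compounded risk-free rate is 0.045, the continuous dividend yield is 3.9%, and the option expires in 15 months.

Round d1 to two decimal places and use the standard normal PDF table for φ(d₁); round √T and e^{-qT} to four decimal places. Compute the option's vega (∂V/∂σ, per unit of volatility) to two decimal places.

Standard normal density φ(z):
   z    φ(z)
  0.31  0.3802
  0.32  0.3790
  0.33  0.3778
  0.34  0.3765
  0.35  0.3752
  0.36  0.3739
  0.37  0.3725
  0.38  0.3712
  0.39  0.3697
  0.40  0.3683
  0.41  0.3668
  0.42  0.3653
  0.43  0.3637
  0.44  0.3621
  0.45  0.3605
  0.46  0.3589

161.00

σ√T = 0.43·√1.25 = 0.4808
d₁ = [ln(409/384) + (0.045 − 0.039 + 0.43²/2)·1.25] / 0.4808 = [0.0631 + 0.1231] / 0.4808 = 0.3872 → 0.39
√T = √1.25 = 1.1180
φ(d₁) = φ(0.39) = 0.3697
e^(−qT) = e^(−0.039·1.25) = 0.9524
vega = S·e^(−qT)·φ(d₁)·√T = 409·0.9524·0.3697·1.1180 = 161.0030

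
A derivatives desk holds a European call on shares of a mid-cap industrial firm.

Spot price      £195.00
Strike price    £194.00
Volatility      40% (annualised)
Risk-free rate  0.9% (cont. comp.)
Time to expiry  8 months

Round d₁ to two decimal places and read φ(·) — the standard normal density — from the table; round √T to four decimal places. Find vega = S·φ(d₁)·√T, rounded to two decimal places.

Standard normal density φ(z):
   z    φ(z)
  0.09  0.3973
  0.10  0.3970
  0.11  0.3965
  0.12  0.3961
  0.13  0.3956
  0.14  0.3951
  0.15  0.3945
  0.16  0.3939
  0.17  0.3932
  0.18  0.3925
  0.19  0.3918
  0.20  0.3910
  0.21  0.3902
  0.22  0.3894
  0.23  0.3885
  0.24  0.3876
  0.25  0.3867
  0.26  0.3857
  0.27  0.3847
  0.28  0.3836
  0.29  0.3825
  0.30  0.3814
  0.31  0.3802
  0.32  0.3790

62.25

σ√T = 0.4·√0.6667 = 0.3266
d₁ = [ln(195/194) + (0.009 + 0.4²/2)·0.6667] / 0.3266 = [0.0051 + 0.0593] / 0.3266 = 0.1974 ⇒ 0.20
√T = √0.6667 = 0.8165
φ(d₁) = φ(0.20) = 0.3910
vega = S·φ(d₁)·√T = 195·0.3910·0.8165 = 62.2540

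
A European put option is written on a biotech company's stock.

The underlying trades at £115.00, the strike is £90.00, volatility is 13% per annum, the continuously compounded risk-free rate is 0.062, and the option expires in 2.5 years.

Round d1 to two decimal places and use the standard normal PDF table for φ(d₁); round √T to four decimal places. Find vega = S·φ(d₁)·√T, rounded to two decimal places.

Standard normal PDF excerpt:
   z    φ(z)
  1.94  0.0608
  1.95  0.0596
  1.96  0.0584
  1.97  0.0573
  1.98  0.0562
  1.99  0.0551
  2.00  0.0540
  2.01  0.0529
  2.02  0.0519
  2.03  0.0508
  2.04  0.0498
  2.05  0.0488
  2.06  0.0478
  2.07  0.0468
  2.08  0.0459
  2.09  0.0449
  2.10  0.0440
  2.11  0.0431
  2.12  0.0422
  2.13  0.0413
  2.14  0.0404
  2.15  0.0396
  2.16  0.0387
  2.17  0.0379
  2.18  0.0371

8.87

σ√T = 0.13 × 1.5811 = 0.2055
d₁ = [ln(115/90) + (0.062 + ½·0.13²)·2.5] / (σ√T) = (0.2451 + 0.1761) / 0.2055 = 2.0494 which rounds to 2.05
√T = √2.5 = 1.5811
φ(d₁) = φ(2.05) = 0.0488
vega = S·φ(d₁)·√T = 115·0.0488·1.5811 = 8.8731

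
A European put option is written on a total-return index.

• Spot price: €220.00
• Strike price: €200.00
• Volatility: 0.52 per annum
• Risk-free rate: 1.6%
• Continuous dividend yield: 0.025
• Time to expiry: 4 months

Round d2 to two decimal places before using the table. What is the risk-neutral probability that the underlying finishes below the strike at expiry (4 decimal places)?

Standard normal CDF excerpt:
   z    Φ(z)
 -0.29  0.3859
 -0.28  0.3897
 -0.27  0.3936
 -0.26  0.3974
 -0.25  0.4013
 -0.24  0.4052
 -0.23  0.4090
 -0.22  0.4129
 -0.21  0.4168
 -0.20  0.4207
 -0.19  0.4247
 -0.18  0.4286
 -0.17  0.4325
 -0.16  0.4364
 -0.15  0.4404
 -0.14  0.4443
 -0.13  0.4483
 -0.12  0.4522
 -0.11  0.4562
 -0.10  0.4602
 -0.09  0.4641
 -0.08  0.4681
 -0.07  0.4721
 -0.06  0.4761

0.4364

σ√T = 0.52 × 0.5774 = 0.3002
d₁ = [ln(220/200) + (0.016 − 0.025 + ½·0.52²)·0.3333] / (σ√T) = (0.0953 + 0.0421) / 0.3002 = 0.4576 which rounds to 0.46
d₂ = 0.4576 − 0.3002 = 0.1574 which rounds to 0.16
Pr(exercise) under Q = N(−d₂) = N(-0.16) = 0.4364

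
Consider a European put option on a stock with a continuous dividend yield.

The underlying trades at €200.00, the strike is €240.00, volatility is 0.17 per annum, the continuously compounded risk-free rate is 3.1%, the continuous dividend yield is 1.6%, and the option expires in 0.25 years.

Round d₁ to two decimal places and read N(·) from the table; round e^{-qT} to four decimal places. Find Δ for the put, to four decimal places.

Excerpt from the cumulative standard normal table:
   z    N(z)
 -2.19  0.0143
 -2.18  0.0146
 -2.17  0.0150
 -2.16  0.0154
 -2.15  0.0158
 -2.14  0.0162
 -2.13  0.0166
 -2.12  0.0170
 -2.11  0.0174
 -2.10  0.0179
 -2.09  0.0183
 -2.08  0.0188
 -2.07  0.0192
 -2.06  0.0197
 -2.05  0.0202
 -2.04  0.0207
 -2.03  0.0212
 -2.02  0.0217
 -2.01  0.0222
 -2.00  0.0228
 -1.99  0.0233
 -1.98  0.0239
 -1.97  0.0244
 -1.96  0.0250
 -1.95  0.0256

σ√T = 0.17 × 0.5000 = 0.0850
d₁ = [ln(200/240) + (0.031 − 0.016 + ½·0.17²)·0.25] / (σ√T) = (-0.1823 + 0.0074) / 0.0850 = -2.0583 which rounds to -2.06
N(d₁) = N(-2.06) = 0.0197
Δ_put = exp(−qT)·(N(d₁) − 1) = 0.9960·(0.0197 − 1) = -0.9764

-0.9764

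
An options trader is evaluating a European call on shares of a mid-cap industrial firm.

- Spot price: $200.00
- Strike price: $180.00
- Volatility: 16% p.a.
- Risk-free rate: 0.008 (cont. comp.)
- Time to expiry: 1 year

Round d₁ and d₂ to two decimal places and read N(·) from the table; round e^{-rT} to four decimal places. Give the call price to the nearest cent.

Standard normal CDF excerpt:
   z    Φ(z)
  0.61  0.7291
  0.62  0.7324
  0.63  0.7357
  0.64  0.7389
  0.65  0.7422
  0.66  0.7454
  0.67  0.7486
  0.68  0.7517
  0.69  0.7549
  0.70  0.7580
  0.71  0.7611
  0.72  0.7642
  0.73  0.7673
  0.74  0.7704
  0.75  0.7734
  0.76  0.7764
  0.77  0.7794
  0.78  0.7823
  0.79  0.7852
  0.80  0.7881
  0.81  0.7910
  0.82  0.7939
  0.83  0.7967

$25.67

T = 1;  σ√T = 0.1600
d₁ = [ln(200/180) + (0.008 + ½·0.16²)·1] / (σ√T) = (0.1054 + 0.0208) / 0.1600 = 0.7885 which rounds to 0.79
d₂ = 0.7885 − 0.1600 = 0.6285 which rounds to 0.63
exp(−rT) = exp(−0.008·1) = 0.9920
N(d₁) = N(0.79) = 0.7852;  N(d₂) = N(0.63) = 0.7357
C = 200·0.7852 − 180·0.9920·0.7357 = 157.0400 − 131.3666 = 25.6734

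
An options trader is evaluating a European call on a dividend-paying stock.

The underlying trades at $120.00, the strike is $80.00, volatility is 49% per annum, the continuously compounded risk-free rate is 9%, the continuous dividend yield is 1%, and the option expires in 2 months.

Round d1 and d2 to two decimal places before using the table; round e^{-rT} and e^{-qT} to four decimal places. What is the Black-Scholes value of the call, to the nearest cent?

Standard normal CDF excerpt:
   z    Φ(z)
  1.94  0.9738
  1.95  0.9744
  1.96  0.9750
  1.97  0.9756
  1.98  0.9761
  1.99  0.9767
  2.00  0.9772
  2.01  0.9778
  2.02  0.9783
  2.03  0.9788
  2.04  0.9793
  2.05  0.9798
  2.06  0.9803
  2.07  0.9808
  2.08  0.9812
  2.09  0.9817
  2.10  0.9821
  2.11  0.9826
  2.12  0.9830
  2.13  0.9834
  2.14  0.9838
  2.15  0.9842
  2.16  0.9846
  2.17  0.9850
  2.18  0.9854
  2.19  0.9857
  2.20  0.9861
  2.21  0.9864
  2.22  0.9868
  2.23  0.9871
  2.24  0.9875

σ√T = 0.49·√0.1667 = 0.2000
d₁ = [ln(120/80) + (0.09 − 0.01 + 0.49²/2)·0.1667] / 0.2000 = [0.4055 + 0.0333] / 0.2000 = 2.1936 → 2.19
d₂ = d₁ − σ√T = 2.1936 − 0.2000 = 1.9935 → 1.99
e^(−qT) = e^(−0.01·0.1667) = 0.9983;  e^(−rT) = e^(−0.09·0.1667) = 0.9851
N(d₁) = N(2.19) = 0.9857;  N(d₂) = N(1.99) = 0.9767
C = 120·0.9983·0.9857 − 80·0.9851·0.9767 = 118.0829 − 76.9718 = 41.1111

$41.11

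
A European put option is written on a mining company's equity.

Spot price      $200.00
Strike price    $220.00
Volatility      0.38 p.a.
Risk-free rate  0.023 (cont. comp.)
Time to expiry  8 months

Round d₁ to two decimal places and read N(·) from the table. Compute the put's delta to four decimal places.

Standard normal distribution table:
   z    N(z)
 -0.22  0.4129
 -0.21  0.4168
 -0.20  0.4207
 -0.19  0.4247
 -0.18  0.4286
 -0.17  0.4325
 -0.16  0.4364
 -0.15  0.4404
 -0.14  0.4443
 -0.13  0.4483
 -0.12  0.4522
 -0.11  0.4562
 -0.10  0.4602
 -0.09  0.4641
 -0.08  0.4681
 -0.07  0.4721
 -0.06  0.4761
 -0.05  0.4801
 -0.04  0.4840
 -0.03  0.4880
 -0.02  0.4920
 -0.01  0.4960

-0.5398

σ√T = 0.38 × 0.8165 = 0.3103
d₁ = [ln(200/220) + (0.023 + 0.38²/2)·0.6667] / 0.3103 = [-0.0953 + 0.0635] / 0.3103 = -0.1026 ⇒ -0.10
N(d₁) = N(-0.10) = 0.4602
Δ_put = N(d₁) − 1 = 0.4602 − 1 = -0.5398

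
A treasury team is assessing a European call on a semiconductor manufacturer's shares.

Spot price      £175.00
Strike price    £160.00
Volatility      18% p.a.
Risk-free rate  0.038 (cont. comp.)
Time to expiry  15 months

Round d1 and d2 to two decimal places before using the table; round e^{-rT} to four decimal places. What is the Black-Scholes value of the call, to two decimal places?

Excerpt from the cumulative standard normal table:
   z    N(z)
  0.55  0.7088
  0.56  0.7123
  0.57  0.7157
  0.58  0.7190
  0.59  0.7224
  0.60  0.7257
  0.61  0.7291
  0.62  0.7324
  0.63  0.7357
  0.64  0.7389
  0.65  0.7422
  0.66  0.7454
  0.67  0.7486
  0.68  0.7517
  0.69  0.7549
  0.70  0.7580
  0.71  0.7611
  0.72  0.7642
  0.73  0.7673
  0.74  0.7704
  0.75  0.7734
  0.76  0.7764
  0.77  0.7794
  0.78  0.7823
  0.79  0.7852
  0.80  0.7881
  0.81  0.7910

£27.20

σ√T = 0.18·√1.25 = 0.2012
d₁ = [ln(175/160) + (0.038 + 0.18²/2)·1.25] / 0.2012 = [0.0896 + 0.0678] / 0.2012 = 0.7819 ⇒ 0.78
d₂ = d₁ − σ√T = 0.7819 − 0.2012 = 0.5807 ⇒ 0.58
e^(−rT) = e^(−0.038·1.25) = 0.9536
N(d₁) = N(0.78) = 0.7823;  N(d₂) = N(0.58) = 0.7190
C = 175·0.7823 − 160·0.9536·0.7190 = 136.9025 − 109.7021 = 27.2004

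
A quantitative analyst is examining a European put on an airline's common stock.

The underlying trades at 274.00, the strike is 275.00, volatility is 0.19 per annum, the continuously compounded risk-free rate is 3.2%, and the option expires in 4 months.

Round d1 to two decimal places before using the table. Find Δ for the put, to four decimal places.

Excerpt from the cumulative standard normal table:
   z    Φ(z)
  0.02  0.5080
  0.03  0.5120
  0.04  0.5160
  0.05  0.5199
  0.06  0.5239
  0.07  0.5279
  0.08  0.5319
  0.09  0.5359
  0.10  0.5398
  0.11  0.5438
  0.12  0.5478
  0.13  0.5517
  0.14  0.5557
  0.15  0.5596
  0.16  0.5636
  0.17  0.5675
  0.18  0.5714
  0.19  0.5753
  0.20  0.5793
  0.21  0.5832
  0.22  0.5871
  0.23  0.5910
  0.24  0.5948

-0.4522

σ√T = 0.19 × 0.5774 = 0.1097
d₁ = [ln(274/275) + (0.032 + ½·0.19²)·0.3333] / (σ√T) = (-0.0036 + 0.0167) / 0.1097 = 0.1189 ⇒ 0.12
N(d₁) = N(0.12) = 0.5478
Δ_put = N(d₁) − 1 = 0.5478 − 1 = -0.4522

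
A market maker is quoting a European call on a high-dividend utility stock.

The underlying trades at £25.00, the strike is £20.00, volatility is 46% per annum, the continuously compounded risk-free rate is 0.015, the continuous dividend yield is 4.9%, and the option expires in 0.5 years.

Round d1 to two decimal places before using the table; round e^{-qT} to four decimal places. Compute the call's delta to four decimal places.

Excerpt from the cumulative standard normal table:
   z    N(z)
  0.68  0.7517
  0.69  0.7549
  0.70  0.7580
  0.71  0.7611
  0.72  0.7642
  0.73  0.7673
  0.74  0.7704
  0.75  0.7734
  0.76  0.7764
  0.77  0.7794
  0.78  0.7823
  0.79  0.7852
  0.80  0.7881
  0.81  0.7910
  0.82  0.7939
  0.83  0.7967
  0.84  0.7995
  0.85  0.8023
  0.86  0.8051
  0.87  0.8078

σ√T = 0.46 × 0.7071 = 0.3253
d₁ = [ln(25/20) + (0.015 − 0.049 + 0.46²/2)·0.5] / 0.3253 = [0.2231 + 0.0359] / 0.3253 = 0.7964 → 0.80
N(d₁) = N(0.80) = 0.7881
Δ_call = exp(−qT)·N(d₁) = 0.9758·0.7881 = 0.7690

0.7690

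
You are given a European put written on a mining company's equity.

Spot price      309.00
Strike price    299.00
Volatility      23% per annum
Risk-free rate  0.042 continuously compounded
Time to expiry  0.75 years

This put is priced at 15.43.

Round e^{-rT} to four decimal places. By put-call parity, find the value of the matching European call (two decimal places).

exp(−rT) = exp(−0.042·0.75) = 0.9690
Put-call parity: C − P = S − K·e^(−rT) = 309 − 299·0.9690 = 309 − 289.7310 = 19.2690
C = P + (C − P) = 15.43 + (19.2690) = 34.6990

34.70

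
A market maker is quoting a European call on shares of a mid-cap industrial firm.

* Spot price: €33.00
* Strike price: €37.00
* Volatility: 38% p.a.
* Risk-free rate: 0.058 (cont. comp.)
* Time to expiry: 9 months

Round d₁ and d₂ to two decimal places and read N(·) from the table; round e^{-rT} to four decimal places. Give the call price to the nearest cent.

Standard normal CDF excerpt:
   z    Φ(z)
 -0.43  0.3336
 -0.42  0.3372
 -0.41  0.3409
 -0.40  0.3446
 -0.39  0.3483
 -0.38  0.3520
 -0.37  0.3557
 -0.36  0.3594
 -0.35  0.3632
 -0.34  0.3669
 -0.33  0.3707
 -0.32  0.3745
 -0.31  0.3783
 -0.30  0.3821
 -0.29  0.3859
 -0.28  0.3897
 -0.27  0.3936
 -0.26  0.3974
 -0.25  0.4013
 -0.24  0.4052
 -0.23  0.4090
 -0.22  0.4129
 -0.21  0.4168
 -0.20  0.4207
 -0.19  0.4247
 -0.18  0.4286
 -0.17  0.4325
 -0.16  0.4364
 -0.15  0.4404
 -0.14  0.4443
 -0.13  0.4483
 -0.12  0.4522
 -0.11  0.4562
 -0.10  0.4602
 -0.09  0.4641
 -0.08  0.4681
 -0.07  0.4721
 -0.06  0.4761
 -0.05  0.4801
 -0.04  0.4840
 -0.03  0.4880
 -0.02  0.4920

T = 0.75;  σ√T = 0.3291
ln(S/K) + (r + σ²/2)T = ln(33/37) + (0.058 + 0.38²/2)·0.75 = -0.1144 + 0.0977 = -0.0168
d₁ = -0.0168 / 0.3291 = -0.0509 ⇒ -0.05
d₂ = d₁ − σ√T = -0.0509 − 0.3291 = -0.3800 ⇒ -0.38
e^(−rT) = e^(−0.058·0.75) = 0.9574
N(d₁) = N(-0.05) = 0.4801;  N(d₂) = N(-0.38) = 0.3520
C = 33·0.4801 − 37·0.9574·0.3520 = 15.8433 − 12.4692 = 3.3741

€3.37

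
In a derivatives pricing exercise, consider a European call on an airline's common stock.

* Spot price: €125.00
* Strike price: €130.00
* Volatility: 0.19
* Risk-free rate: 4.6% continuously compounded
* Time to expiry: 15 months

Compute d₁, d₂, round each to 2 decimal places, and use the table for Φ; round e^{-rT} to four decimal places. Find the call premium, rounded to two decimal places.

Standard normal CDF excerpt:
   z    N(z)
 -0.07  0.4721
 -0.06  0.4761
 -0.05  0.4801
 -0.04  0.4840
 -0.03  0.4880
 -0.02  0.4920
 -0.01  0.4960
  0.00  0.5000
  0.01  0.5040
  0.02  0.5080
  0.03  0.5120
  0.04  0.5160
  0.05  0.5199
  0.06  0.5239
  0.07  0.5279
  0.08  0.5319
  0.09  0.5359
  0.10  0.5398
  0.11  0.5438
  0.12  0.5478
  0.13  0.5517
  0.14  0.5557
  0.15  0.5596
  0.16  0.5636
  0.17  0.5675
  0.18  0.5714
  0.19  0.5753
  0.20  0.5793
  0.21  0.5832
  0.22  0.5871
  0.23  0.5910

σ√T = 0.19 × 1.1180 = 0.2124
d₁ = [ln(125/130) + (0.046 + ½·0.19²)·1.25] / (σ√T) = (-0.0392 + 0.0801) / 0.2124 = 0.1923 ⇒ 0.19
d₂ = 0.1923 − 0.2124 = -0.0202 ⇒ -0.02
e^(−rT) = e^(−0.046·1.25) = 0.9441
N(d₁) = N(0.19) = 0.5753;  N(d₂) = N(-0.02) = 0.4920
C = 125·0.5753 − 130·0.9441·0.4920 = 71.9125 − 60.3846 = 11.5279

€11.53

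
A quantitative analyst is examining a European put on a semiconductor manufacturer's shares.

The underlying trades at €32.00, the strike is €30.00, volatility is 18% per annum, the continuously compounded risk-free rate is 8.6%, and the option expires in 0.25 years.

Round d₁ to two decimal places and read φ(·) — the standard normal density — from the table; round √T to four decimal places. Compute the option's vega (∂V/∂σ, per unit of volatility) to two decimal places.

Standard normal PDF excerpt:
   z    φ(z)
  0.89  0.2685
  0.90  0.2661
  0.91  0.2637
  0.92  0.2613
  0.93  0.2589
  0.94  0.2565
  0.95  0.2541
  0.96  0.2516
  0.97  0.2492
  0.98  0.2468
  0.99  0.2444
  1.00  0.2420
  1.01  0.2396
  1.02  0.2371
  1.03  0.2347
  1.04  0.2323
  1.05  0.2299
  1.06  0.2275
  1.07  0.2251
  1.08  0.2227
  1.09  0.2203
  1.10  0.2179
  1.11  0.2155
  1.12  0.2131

3.87

σ√T = 0.18 × 0.5000 = 0.0900
d₁ = [ln(32/30) + (0.086 + 0.18²/2)·0.25] / 0.0900 = [0.0645 + 0.0255] / 0.0900 = 1.0010 ≈ 1.00
√T = √0.25 = 0.5000
φ(d₁) = φ(1.00) = 0.2420
vega = S·φ(d₁)·√T = 32·0.2420·0.5000 = 3.8720
(The call has the same vega.)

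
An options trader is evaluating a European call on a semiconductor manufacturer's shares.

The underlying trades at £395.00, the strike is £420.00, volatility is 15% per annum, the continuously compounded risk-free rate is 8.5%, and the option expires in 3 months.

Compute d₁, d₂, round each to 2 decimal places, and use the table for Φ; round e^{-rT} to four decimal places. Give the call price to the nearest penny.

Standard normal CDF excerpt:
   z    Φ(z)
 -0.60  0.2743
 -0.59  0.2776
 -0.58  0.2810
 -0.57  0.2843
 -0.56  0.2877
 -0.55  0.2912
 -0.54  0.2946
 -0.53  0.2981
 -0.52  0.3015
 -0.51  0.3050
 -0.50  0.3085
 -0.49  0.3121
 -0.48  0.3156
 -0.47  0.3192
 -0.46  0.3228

T = 0.25;  σ√T = 0.0750
ln(S/K) + (r + σ²/2)T = ln(395/420) + (0.085 + 0.15²/2)·0.25 = -0.0614 + 0.0241 = -0.0373
d₁ = -0.0373 / 0.0750 = -0.4974 ⇒ -0.50
d₂ = d₁ − σ√T = -0.4974 − 0.0750 = -0.5724 ⇒ -0.57
e^(−rT) = e^(−0.085·0.25) = 0.9790
N(d₁) = N(-0.50) = 0.3085;  N(d₂) = N(-0.57) = 0.2843
C = 395·0.3085 − 420·0.9790·0.2843 = 121.8575 − 116.8985 = 4.9590

£4.96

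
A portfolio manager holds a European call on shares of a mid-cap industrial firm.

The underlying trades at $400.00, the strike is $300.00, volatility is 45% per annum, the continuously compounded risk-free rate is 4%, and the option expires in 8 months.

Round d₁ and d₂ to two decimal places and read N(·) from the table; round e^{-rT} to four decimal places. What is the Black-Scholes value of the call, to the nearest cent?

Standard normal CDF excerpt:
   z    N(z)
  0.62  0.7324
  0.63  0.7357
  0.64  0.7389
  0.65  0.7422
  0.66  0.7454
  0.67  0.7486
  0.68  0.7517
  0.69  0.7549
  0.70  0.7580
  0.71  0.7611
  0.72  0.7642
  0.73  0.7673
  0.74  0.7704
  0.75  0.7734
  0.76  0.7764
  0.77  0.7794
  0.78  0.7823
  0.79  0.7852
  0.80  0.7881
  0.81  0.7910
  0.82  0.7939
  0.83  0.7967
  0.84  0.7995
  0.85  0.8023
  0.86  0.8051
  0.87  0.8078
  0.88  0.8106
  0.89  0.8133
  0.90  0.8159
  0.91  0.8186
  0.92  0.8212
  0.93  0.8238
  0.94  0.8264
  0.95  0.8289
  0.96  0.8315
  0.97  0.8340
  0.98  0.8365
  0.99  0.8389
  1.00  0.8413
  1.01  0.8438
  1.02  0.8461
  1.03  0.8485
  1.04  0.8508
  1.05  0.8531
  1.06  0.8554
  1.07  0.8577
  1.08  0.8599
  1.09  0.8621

$121.65

σ√T = 0.45·√0.6667 = 0.3674
d₁ = [ln(400/300) + (0.04 + 0.45²/2)·0.6667] / 0.3674 = [0.2877 + 0.0942] / 0.3674 = 1.0393 ⇒ 1.04
d₂ = d₁ − σ√T = 1.0393 − 0.3674 = 0.6718 ⇒ 0.67
exp(−rT) = exp(−0.04·0.6667) = 0.9737
N(d₁) = N(1.04) = 0.8508;  N(d₂) = N(0.67) = 0.7486
C = 400·0.8508 − 300·0.9737·0.7486 = 340.3200 − 218.6735 = 121.6465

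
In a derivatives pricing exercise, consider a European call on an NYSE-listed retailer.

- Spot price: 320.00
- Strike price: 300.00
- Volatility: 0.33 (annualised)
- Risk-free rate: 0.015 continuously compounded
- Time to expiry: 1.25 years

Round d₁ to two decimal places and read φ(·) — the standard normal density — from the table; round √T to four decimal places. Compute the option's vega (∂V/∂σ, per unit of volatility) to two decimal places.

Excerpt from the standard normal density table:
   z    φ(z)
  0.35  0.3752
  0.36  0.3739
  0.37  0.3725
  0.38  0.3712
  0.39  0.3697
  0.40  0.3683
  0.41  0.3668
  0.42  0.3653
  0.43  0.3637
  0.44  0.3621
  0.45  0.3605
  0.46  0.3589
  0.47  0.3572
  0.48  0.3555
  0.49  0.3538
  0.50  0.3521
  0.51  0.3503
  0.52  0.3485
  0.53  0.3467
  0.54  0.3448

T = 1.25;  σ√T = 0.3690
d₁ = [ln(320/300) + (0.015 + 0.33²/2)·1.25] / 0.3690 = [0.0645 + 0.0868] / 0.3690 = 0.4102 ≈ 0.41
√T = √1.25 = 1.1180
φ(d₁) = φ(0.41) = 0.3668
vega = S·φ(d₁)·√T = 320·0.3668·1.1180 = 131.2264
(The put has the same vega.)

131.23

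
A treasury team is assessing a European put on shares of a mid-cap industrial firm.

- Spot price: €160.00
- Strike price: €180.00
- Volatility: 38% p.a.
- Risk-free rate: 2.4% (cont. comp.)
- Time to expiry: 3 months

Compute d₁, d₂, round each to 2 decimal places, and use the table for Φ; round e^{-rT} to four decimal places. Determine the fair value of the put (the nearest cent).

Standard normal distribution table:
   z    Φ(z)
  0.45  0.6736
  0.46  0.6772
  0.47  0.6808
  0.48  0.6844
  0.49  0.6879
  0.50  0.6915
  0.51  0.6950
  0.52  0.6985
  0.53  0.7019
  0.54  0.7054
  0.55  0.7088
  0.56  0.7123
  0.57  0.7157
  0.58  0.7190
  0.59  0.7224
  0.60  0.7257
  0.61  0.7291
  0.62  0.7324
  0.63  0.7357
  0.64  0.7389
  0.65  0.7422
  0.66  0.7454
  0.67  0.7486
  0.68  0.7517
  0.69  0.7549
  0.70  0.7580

€24.43

σ√T = 0.38·√0.25 = 0.1900
d₁ = [ln(160/180) + (0.024 + ½·0.38²)·0.25] / (σ√T) = (-0.1178 + 0.0241) / 0.1900 = -0.4933 ≈ -0.49
d₂ = -0.4933 − 0.1900 = -0.6833 ≈ -0.68
e^(−rT) = e^(−0.024·0.25) = 0.9940
P = 180·0.9940·N(0.68) − 160·N(0.49) = 180·0.9940·0.7517 − 160·0.6879 = 134.4942 − 110.0640 = 24.4302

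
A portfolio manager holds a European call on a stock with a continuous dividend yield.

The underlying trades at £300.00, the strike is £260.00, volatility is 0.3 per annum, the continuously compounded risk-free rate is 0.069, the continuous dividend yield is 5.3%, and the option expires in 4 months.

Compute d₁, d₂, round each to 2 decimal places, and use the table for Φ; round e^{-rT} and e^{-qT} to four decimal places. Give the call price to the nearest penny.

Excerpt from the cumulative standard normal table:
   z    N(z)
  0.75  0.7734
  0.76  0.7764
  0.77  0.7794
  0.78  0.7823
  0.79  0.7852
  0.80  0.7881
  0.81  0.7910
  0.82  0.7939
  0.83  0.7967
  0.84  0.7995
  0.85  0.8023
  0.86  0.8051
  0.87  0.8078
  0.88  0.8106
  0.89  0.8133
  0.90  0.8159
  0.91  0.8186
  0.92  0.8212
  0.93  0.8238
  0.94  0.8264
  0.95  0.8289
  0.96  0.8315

σ√T = 0.3·√0.3333 = 0.1732
d₁ = [ln(300/260) + (0.069 − 0.053 + 0.3²/2)·0.3333] / 0.1732 = [0.1431 + 0.0203] / 0.1732 = 0.9436 which rounds to 0.94
d₂ = d₁ − σ√T = 0.9436 − 0.1732 = 0.7704 which rounds to 0.77
exp(−qT) = exp(−0.053·0.3333) = 0.9825;  exp(−rT) = exp(−0.069·0.3333) = 0.9773
N(d₁) = N(0.94) = 0.8264;  N(d₂) = N(0.77) = 0.7794
C = 300·0.9825·0.8264 − 260·0.9773·0.7794 = 243.5814 − 198.0440 = 45.5374

£45.54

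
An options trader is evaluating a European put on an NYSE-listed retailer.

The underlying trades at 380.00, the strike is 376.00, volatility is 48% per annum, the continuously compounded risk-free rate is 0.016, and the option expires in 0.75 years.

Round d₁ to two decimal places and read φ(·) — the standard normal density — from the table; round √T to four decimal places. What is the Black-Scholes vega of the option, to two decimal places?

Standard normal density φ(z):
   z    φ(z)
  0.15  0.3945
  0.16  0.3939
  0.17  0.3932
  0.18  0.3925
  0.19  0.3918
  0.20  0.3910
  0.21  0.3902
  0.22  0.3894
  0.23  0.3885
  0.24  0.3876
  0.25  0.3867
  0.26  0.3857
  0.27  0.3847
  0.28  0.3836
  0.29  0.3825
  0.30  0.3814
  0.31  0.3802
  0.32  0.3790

126.93

σ√T = 0.48 × 0.8660 = 0.4157
d₁ = [ln(380/376) + (0.016 + 0.48²/2)·0.75] / 0.4157 = [0.0106 + 0.0984] / 0.4157 = 0.2622 which rounds to 0.26
√T = √0.75 = 0.8660
φ(d₁) = φ(0.26) = 0.3857
vega = S·φ(d₁)·√T = 380·0.3857·0.8660 = 126.9262
(Call and put vega coincide under Black-Scholes.)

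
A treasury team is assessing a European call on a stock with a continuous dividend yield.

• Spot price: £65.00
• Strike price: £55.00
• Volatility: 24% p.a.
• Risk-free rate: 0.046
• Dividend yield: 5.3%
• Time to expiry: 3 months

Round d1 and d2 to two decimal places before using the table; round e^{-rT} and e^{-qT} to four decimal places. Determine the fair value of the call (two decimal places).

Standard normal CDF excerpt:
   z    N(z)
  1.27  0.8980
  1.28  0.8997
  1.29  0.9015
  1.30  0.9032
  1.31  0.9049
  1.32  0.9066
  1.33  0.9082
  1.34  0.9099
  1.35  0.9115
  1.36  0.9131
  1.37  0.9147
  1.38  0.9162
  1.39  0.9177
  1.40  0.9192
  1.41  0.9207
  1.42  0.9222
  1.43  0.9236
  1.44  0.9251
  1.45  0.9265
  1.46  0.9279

£10.04

σ√T = 0.24 × 0.5000 = 0.1200
d₁ = [ln(65/55) + (0.046 − 0.053 + ½·0.24²)·0.25] / (σ√T) = (0.1671 + 0.0054) / 0.1200 = 1.4375 ⇒ 1.44
d₂ = 1.4375 − 0.1200 = 1.3175 ⇒ 1.32
exp(−qT) = exp(−0.053·0.25) = 0.9868;  exp(−rT) = exp(−0.046·0.25) = 0.9886
C = 65·0.9868·N(1.44) − 55·0.9886·N(1.32) = 65·0.9868·0.9251 − 55·0.9886·0.9066 = 59.3378 − 49.2946 = 10.0432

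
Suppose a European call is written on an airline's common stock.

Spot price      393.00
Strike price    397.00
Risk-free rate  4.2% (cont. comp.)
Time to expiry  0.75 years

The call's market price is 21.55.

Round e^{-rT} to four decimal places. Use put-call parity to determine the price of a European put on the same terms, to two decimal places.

exp(−rT) = exp(−0.042·0.75) = 0.9690
Put-call parity: C − P = S − K·e^(−rT) = 393 − 397·0.9690 = 393 − 384.6930 = 8.3070
P = C − (C − P) = 21.55 − (8.3070) = 13.2430

13.24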